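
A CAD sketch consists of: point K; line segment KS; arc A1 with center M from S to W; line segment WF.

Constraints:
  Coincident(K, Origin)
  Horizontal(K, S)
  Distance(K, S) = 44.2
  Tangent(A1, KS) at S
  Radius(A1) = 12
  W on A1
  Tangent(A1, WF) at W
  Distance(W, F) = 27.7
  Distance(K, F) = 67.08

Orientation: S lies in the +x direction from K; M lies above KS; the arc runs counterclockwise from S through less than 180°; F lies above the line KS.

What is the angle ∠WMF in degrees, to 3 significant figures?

66.6°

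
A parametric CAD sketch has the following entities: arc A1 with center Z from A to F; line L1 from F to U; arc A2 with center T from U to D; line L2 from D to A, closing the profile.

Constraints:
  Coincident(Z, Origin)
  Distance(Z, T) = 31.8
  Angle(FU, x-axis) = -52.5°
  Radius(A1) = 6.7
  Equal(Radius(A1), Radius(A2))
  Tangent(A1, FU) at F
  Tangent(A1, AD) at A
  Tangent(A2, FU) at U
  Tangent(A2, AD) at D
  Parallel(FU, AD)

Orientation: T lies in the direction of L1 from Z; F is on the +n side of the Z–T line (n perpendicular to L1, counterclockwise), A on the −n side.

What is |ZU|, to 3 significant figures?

32.5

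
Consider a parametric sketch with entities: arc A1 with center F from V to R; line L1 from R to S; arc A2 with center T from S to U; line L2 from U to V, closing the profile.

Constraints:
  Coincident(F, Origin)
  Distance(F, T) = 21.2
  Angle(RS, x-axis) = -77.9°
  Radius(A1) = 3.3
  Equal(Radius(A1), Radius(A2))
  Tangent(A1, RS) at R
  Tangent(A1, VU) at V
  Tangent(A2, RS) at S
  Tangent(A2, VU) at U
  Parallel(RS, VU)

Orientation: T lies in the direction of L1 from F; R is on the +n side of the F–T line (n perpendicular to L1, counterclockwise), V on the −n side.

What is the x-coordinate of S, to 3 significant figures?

7.67

Tangency of A1 to both parallel lines with radius 3.3 puts R and V at F ± 3.3·n: R = (3.23, 0.692), V = (-3.23, -0.692). Equal radii place S and U the same way about T: S = T + 3.3·n = (7.67, -20.0), U = T − 3.3·n = (1.22, -21.4). So S.x = 7.67.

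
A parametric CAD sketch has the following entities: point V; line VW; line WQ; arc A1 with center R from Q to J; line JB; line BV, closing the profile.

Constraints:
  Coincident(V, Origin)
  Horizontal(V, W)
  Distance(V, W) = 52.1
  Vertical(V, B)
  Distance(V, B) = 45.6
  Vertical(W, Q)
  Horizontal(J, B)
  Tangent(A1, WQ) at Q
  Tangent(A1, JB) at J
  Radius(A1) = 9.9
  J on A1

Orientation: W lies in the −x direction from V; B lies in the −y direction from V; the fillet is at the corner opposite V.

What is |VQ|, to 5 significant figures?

63.158

The virtual corner opposite V is at (-52.100, -45.600). Since A1 is tangent to WQ there, RQ ⟂ WQ and A1 meets JB tangentially, so RJ is at right angles to JB, with radius 9.9, so the center R sits 9.9 in from both sides at R = (-42.200, -35.700). That places the tangent points at Q = (-52.100, -35.700) on WQ and J = (-42.200, -45.600) on JB. Then |VQ| = |Q − V| = 63.158.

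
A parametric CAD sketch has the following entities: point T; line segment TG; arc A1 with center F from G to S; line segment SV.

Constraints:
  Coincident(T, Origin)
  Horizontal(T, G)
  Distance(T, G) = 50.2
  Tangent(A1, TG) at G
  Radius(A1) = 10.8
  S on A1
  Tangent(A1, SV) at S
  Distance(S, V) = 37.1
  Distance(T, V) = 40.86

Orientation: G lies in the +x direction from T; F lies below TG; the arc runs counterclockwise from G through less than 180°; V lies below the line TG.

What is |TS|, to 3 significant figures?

41.5

Checks: |FS| = 10.80 ✓; ∠(FS, SV) = 90.00° ✓; |SV| = 37.10 ✓; |TV| = 40.86 ✓.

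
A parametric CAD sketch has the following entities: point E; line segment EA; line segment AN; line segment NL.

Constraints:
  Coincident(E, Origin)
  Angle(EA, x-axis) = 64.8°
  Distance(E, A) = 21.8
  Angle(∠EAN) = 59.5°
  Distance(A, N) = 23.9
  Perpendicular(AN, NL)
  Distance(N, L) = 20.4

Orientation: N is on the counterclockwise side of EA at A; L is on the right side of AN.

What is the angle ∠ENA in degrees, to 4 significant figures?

55.65°

E is at the origin; EA runs at 64.8° with length 21.8, so A = 21.8·(cos 64.8°, sin 64.8°) = (9.282, 19.73). ∠EAN = 59.5°, so AN runs at 64.8° + (180° − 59.5°) = 185.3° from the x-axis; with |AN| = 23.9, N = A + 23.9·(cos 185.3°, sin 185.3°) = (-14.52, 17.52). Then cos ∠ENA = NE·NA / (|NE||NA|), giving 55.65°.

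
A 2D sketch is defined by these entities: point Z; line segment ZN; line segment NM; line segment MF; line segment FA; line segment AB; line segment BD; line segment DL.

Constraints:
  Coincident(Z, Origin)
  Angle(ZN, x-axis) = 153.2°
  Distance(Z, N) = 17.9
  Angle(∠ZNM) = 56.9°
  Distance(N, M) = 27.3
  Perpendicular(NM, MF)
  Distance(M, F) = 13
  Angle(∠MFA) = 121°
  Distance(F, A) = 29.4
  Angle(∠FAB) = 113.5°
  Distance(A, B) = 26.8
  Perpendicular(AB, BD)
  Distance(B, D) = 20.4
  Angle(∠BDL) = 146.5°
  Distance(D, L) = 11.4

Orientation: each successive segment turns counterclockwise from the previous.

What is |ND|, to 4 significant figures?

8.844

∠FAB = 113.5° gives AB at 131.8° from the x-axis; with |AB| = 26.8, B = (-5.638, 29.05). AB ⟂ BD, so BD runs at -138.2°; with |BD| = 20.4, D = (-20.85, 15.45). Then |ND| = |D − N| = 8.844.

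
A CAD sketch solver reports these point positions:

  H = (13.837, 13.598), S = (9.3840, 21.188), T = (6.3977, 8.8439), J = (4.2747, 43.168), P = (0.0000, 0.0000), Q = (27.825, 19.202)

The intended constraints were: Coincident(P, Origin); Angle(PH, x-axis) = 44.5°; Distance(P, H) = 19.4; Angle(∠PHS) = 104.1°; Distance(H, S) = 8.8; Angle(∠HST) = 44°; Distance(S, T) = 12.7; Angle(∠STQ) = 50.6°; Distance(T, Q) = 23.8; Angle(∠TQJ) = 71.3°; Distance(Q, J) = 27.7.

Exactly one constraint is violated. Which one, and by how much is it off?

Distance(Q, J) = 27.7 — off by 5.90.

P = (0.00, 0.00) ✓; PH at 44.50° ✓; |PH| = 19.40 ✓; ∠PHS = 104.1° ✓; |HS| = 8.800 ✓; ∠HST = 44.00° ✓; |ST| = 12.70 ✓; ∠STQ = 50.60° ✓; |TQ| = 23.80 ✓; ∠TQJ = 71.30° ✓; |QJ| = 33.60 ✗.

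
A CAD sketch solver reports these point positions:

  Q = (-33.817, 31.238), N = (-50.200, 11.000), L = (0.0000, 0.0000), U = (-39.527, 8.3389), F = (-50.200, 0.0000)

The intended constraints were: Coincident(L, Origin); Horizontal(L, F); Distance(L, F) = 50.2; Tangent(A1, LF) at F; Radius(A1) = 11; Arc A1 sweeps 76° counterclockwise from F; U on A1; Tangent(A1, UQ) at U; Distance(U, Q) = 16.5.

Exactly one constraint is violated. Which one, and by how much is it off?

Distance(U, Q) = 16.5 — off by 7.10.

L = (0.00, 0.00) ✓; L.y = 0.00, F.y = 0.00 ✓; |LF| = 50.20 ✓; ∠(NF, FL) = 90.00° ✓; |NF| = 11.00 ✓; bearing(N→U) − bearing(N→F) = 76.00° ✓; |NU| = 11.00 ✓; ∠(NU, UQ) = 90.00° ✓; |UQ| = 23.60 ✗.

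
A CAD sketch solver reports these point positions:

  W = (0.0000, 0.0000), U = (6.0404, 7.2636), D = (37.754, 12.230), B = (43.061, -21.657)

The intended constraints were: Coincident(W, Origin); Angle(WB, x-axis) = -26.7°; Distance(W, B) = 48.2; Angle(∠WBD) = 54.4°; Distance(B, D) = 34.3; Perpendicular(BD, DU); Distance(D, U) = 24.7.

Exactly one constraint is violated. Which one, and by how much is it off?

Distance(D, U) = 24.7 — off by 7.40.

W = (0.00, 0.00) ✓; WB at -26.70° ✓; |WB| = 48.20 ✓; ∠WBD = 54.40° ✓; |BD| = 34.30 ✓; ∠(BD, DU) = 90.00° ✓; |DU| = 32.10 ✗.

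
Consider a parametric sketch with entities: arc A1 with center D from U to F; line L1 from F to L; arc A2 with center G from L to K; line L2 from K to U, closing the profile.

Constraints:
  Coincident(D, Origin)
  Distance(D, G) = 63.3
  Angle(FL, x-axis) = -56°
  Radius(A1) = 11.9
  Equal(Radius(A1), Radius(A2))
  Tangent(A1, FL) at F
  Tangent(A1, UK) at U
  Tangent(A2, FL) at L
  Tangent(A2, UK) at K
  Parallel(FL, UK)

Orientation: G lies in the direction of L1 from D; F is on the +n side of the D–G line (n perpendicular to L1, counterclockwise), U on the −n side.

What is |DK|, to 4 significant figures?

64.41

The slot axis is L1's direction at -56.0°, so u = (cos -56.0°, sin -56.0°) = (0.5592, -0.8290) and n = (−sin -56.0°, cos -56.0°) = (0.8290, 0.5592). D is at the origin and G lies 63.3 along u from D, so G = 63.3·u = (35.40, -52.48). Tangency of A1 to both parallel lines with radius 11.9 puts F and U at D ± 11.9·n: F = (9.866, 6.654), U = (-9.866, -6.654). Equal radii place L and K the same way about G: L = G + 11.9·n = (45.26, -45.82), K = G − 11.9·n = (25.53, -59.13). Then |DK| = |K − D| = 64.41.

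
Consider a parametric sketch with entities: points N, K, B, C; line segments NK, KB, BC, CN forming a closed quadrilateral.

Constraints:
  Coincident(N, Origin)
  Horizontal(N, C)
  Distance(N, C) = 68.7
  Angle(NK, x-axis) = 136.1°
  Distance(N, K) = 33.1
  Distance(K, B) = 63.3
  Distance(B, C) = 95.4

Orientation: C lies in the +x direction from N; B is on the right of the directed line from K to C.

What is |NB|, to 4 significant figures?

43.87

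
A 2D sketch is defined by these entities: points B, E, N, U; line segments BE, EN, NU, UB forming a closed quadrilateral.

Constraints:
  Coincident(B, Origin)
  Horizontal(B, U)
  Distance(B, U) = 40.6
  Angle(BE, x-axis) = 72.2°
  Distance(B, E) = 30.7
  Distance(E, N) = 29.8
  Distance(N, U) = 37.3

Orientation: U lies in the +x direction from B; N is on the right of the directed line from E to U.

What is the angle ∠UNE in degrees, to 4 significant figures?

78.31°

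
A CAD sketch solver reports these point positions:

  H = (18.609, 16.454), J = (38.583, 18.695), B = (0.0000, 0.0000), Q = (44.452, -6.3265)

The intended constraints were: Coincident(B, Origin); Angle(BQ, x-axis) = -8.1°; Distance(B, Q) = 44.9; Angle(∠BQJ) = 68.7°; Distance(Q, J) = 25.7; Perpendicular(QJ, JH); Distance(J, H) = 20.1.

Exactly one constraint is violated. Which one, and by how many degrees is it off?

Perpendicular(QJ, JH) — off by 6.80°.

B = (0.00, 0.00) ✓; BQ at -8.100° ✓; |BQ| = 44.90 ✓; ∠BQJ = 68.70° ✓; |QJ| = 25.70 ✓; ∠(QJ, JH) = 83.20° ✗; |JH| = 20.10 ✓.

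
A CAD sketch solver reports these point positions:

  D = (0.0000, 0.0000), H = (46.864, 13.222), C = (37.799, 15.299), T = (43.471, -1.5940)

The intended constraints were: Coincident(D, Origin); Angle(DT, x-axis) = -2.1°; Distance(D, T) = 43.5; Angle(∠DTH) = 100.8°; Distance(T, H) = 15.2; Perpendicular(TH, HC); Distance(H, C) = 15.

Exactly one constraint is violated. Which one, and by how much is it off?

Distance(H, C) = 15 — off by 5.70.

D = (0.00, 0.00) ✓; DT at -2.100° ✓; |DT| = 43.50 ✓; ∠DTH = 100.8° ✓; |TH| = 15.20 ✓; ∠(TH, HC) = 89.99° ✓; |HC| = 9.300 ✗.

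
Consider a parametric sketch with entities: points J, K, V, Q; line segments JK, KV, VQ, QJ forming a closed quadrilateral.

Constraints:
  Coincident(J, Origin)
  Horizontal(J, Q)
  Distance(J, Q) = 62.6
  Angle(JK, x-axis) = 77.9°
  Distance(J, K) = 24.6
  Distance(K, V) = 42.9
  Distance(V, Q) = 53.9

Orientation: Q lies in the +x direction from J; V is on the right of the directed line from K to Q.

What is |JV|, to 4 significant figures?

21.84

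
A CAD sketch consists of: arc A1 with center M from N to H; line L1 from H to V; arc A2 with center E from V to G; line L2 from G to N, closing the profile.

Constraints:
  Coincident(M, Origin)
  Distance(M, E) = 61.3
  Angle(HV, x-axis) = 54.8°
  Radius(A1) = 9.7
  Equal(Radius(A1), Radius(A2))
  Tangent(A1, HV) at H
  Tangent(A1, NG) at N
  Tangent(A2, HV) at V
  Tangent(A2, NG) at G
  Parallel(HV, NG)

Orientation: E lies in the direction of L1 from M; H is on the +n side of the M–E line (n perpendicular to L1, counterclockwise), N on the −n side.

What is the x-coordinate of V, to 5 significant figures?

27.409

Tangency of A1 to both parallel lines with radius 9.7 puts H and N at M ± 9.7·n: H = (-7.9263, 5.5914), N = (7.9263, -5.5914). Equal radii place V and G the same way about E: V = E + 9.7·n = (27.409, 55.682), G = E − 9.7·n = (43.262, 44.500). So V.x = 27.409.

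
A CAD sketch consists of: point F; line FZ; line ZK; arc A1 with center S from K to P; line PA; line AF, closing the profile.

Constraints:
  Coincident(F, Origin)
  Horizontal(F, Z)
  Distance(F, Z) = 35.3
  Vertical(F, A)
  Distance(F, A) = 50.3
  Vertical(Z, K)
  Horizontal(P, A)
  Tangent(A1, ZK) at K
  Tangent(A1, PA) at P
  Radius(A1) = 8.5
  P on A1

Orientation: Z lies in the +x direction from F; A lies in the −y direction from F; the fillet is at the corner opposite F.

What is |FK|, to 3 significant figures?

54.7

F is at the origin; FZ is horizontal with |FZ| = 35.3 and Z on the +x side, so Z = (35.3, 0.00). F and A share the same x with |FA| = 50.3 and A on the −y side, so A = (0.00, -50.3). The virtual corner opposite F is at (35.3, -50.3). Since A1 is tangent to ZK there, SK ⟂ ZK and A1 meets PA tangentially, so SP is at right angles to PA, with radius 8.5, so the center S sits 8.5 in from both sides at S = (26.8, -41.8). That places the tangent points at K = (35.3, -41.8) on ZK and P = (26.8, -50.3) on PA. Then |FK| = |K − F| = 54.7.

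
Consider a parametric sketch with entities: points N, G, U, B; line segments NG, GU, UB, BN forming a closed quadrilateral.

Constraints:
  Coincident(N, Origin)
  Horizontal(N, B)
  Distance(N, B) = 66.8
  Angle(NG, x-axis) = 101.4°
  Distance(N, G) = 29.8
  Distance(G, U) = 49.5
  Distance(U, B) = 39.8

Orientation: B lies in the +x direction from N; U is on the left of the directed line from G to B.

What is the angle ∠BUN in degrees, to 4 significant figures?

89.24°

N is at the origin; N and B share the same y with |NB| = 66.8 and B in +x, so B = (66.8, 0). NG runs at 101.4° with |NG| = 29.8, so G = (-5.890, 29.21). U is determined by |GU| = 49.5 and |UB| = 39.8 together: it lies at the intersection of circle(G, 49.5) and circle(B, 39.8). With |GB| = 78.34, the foot of the radical line on GB is 44.70 from G and the perpendicular offset is √(49.5² − 44.70²) = 21.27. Taking the left-of-GB solution: U = (43.51, 32.28).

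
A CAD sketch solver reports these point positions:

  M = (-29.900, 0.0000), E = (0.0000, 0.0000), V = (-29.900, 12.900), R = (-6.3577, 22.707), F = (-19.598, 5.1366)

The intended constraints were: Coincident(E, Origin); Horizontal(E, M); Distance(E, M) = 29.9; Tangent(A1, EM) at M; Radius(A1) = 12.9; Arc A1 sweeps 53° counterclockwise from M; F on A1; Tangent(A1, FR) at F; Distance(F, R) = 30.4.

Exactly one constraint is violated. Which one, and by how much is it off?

Distance(F, R) = 30.4 — off by 8.40.

E = (0.00, 0.00) ✓; E.y = 0.00, M.y = 0.00 ✓; |EM| = 29.90 ✓; ∠(VM, ME) = 90.00° ✓; |VM| = 12.90 ✓; bearing(V→F) − bearing(V→M) = 53.00° ✓; |VF| = 12.90 ✓; ∠(VF, FR) = 90.00° ✓; |FR| = 22.00 ✗.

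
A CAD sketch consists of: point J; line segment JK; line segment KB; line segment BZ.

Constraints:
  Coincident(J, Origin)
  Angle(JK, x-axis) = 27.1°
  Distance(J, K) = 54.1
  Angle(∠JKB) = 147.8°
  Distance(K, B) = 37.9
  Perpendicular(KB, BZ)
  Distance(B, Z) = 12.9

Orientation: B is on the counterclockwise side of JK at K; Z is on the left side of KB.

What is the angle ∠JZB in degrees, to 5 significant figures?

100.78°

J is at the origin; JK runs at 27.1° with length 54.1, so K = 54.1·(cos 27.1°, sin 27.1°) = (48.161, 24.645). ∠JKB = 147.8°, so KB runs at 27.1° + (180° − 147.8°) = 59.300° from the x-axis; with |KB| = 37.9, B = K + 37.9·(cos 59.300°, sin 59.300°) = (67.510, 57.233). KB is perpendicular to BZ; with |BZ| = 12.9 on the left of KB, Z = B + 12.9·(-0.85985, 0.51054) = (56.418, 63.819). Then cos ∠JZB = ZJ·ZB / (|ZJ||ZB|), giving 100.78°.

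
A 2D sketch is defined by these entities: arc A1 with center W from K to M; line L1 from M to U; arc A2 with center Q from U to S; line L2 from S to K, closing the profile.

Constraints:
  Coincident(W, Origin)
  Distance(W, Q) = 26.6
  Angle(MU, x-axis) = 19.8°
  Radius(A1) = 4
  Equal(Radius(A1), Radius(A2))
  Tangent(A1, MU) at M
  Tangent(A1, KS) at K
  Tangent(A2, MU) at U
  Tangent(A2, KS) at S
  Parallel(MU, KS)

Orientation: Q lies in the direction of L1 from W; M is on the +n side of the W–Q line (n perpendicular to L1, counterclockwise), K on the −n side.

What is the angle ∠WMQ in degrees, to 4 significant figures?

81.45°

W is at the origin and Q lies 26.6 along u from W, so Q = 26.6·u = (25.03, 9.010). Tangency of A1 to both parallel lines with radius 4.0 puts M and K at W ± 4.0·n: M = (-1.355, 3.764), K = (1.355, -3.764). Then cos ∠WMQ = MW·MQ / (|MW||MQ|), giving 81.45°.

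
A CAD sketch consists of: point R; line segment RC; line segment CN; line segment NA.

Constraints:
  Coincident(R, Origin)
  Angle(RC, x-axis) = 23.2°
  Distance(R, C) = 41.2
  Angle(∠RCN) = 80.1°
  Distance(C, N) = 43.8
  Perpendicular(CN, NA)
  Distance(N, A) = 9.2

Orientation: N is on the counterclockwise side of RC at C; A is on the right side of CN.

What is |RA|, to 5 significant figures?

61.861

R is at the origin; RC runs at 23.2° with length 41.2, so C = 41.2·(cos 23.2°, sin 23.2°) = (37.868, 16.230). ∠RCN = 80.1°, so CN runs at 23.2° + (180° − 80.1°) = 123.10° from the x-axis; with |CN| = 43.8, N = C + 43.8·(cos 123.10°, sin 123.10°) = (13.949, 52.922). CN is perpendicular to NA; with |NA| = 9.2 on the right of CN, A = N + 9.2·(0.83772, 0.54610) = (21.656, 57.947). Then |RA| = |A − R| = 61.861.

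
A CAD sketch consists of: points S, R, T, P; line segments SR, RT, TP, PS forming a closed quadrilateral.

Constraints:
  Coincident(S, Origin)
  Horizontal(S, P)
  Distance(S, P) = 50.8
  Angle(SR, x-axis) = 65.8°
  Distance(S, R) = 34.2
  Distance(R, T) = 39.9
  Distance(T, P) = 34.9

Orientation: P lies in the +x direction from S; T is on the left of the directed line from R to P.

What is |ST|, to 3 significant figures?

64.0

Checks: |RT| = 39.90 ✓; |TP| = 34.90 ✓.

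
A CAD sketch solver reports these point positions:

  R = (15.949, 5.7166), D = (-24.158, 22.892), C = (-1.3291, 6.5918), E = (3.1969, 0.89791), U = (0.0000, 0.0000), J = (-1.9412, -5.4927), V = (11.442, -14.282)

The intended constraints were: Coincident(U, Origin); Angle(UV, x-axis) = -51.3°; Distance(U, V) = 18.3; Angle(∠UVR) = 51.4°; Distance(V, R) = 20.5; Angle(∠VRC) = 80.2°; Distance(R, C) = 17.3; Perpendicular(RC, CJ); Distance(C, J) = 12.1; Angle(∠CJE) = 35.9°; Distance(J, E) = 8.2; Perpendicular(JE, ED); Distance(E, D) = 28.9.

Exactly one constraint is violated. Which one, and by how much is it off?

Distance(E, D) = 28.9 — off by 6.20.

U = (0.00, 0.00) ✓; UV at -51.30° ✓; |UV| = 18.30 ✓; ∠UVR = 51.40° ✓; |VR| = 20.50 ✓; ∠VRC = 80.20° ✓; |RC| = 17.30 ✓; ∠(RC, CJ) = 90.00° ✓; |CJ| = 12.10 ✓; ∠CJE = 35.90° ✓; |JE| = 8.200 ✓; ∠(JE, ED) = 90.00° ✓; |ED| = 35.10 ✗.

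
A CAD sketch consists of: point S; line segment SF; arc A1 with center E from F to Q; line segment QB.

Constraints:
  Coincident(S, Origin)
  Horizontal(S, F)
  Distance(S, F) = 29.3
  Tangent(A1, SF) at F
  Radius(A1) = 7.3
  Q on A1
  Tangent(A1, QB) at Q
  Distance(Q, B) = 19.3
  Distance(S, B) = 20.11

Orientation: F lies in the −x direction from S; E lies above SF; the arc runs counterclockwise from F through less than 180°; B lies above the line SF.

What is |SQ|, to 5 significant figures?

23.979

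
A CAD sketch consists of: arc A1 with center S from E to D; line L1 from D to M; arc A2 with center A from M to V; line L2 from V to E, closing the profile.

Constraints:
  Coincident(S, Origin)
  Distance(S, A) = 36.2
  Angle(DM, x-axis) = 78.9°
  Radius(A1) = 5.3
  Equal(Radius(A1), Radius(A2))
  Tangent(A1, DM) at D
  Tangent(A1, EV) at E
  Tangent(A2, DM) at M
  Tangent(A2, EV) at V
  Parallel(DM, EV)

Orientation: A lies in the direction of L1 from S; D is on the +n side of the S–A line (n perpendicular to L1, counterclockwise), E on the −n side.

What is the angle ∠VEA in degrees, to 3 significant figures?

8.33°

The slot axis is L1's direction at 78.9°, so u = (cos 78.9°, sin 78.9°) = (0.193, 0.981) and n = (−sin 78.9°, cos 78.9°) = (-0.981, 0.193). S is at the origin and A lies 36.2 along u from S, so A = 36.2·u = (6.97, 35.5). Tangency of A1 to both parallel lines with radius 5.3 puts D and E at S ± 5.3·n: D = (-5.20, 1.02), E = (5.20, -1.02). Equal radii place M and V the same way about A: M = A + 5.3·n = (1.77, 36.5), V = A − 5.3·n = (12.2, 34.5). Then cos ∠VEA = EV·EA / (|EV||EA|), giving 8.33°.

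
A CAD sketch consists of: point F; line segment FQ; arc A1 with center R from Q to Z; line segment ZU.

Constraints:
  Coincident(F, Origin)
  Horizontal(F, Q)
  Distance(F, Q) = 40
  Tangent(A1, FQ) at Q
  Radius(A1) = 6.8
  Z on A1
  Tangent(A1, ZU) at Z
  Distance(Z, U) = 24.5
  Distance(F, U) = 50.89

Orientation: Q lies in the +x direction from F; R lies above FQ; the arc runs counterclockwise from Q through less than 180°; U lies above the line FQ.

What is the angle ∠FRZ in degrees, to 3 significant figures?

173°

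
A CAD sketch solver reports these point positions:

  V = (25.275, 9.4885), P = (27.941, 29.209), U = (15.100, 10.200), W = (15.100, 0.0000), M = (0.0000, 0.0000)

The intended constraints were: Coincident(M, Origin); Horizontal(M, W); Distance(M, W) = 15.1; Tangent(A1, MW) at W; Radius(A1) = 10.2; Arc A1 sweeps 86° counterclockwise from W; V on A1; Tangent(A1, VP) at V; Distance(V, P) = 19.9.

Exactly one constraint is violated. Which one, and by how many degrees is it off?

Tangent(A1, VP) at V — off by 3.70°.

M = (0.00, 0.00) ✓; M.y = 0.00, W.y = 0.00 ✓; |MW| = 15.10 ✓; ∠(UW, WM) = 90.00° ✓; |UW| = 10.20 ✓; bearing(U→V) − bearing(U→W) = 86.00° ✓; |UV| = 10.20 ✓; ∠(UV, VP) = 93.70° ✗; |VP| = 19.90 ✓.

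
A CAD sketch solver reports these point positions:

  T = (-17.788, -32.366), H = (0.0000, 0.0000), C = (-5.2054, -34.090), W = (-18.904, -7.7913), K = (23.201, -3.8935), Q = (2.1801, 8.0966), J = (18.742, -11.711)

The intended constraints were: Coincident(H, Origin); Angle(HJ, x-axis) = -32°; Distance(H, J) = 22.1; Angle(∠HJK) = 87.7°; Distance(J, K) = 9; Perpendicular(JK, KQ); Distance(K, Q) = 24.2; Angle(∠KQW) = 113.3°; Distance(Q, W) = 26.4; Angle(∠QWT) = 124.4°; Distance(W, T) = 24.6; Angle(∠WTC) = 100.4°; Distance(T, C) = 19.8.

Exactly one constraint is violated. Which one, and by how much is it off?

Distance(T, C) = 19.8 — off by 7.10.

H = (0.00, 0.00) ✓; HJ at -32.00° ✓; |HJ| = 22.10 ✓; ∠HJK = 87.70° ✓; |JK| = 9.000 ✓; ∠(JK, KQ) = 90.00° ✓; |KQ| = 24.20 ✓; ∠KQW = 113.3° ✓; |QW| = 26.40 ✓; ∠QWT = 124.4° ✓; |WT| = 24.60 ✓; ∠WTC = 100.4° ✓; |TC| = 12.70 ✗.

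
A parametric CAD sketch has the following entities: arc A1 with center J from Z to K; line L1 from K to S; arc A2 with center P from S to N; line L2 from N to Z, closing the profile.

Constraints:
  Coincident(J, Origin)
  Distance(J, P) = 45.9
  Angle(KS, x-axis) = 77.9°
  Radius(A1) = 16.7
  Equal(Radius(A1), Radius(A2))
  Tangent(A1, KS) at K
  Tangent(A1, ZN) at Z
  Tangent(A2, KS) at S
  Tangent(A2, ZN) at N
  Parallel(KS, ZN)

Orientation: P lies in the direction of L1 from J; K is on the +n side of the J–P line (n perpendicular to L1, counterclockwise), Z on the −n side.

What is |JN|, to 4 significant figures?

48.84

The slot axis is L1's direction at 77.9°, so u = (cos 77.9°, sin 77.9°) = (0.2096, 0.9778) and n = (−sin 77.9°, cos 77.9°) = (-0.9778, 0.2096). J is at the origin and P lies 45.9 along u from J, so P = 45.9·u = (9.621, 44.88). Tangency of A1 to both parallel lines with radius 16.7 puts K and Z at J ± 16.7·n: K = (-16.33, 3.501), Z = (16.33, -3.501). Equal radii place S and N the same way about P: S = P + 16.7·n = (-6.707, 48.38), N = P − 16.7·n = (25.95, 41.38). Then |JN| = |N − J| = 48.84.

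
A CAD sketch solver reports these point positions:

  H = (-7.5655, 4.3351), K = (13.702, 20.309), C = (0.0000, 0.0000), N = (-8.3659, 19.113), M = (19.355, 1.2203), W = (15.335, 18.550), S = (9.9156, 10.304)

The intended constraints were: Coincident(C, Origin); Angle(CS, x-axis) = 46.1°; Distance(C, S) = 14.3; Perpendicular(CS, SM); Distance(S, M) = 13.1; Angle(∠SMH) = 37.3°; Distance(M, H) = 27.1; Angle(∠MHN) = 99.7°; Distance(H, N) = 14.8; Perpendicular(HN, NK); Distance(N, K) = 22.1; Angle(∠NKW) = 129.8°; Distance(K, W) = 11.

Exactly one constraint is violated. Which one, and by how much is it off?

Distance(K, W) = 11 — off by 8.60.

C = (0.00, 0.00) ✓; CS at 46.10° ✓; |CS| = 14.30 ✓; ∠(CS, SM) = 90.00° ✓; |SM| = 13.10 ✓; ∠SMH = 37.30° ✓; |MH| = 27.10 ✓; ∠MHN = 99.70° ✓; |HN| = 14.80 ✓; ∠(HN, NK) = 90.00° ✓; |NK| = 22.10 ✓; ∠NKW = 129.8° ✓; |KW| = 2.400 ✗.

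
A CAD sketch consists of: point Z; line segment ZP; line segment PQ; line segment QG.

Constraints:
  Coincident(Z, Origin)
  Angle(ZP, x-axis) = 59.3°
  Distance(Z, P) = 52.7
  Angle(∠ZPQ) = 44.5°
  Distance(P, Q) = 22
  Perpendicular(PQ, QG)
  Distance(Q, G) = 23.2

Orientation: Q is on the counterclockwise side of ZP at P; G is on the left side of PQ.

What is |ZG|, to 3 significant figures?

20.8

Z is at the origin; ZP runs at 59.3° with length 52.7, so P = 52.7·(cos 59.3°, sin 59.3°) = (26.9, 45.3). ∠ZPQ = 44.5°, so PQ runs at 59.3° + (180° − 44.5°) = 195° from the x-axis; with |PQ| = 22.0, Q = P + 22.0·(cos 195°, sin 195°) = (5.64, 39.7). The perpendicularity gives QG at right angles to PQ; with |QG| = 23.2 on the left of PQ, G = Q + 23.2·(0.255, -0.967) = (11.6, 17.3). Then |ZG| = |G − Z| = 20.8.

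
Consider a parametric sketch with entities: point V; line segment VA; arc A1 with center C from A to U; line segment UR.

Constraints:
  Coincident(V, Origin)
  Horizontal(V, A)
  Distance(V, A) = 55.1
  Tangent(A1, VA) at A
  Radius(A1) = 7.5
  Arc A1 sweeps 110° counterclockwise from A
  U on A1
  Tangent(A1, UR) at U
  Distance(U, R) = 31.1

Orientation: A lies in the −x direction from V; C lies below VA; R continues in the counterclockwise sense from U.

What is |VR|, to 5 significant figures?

64.785

On A1, A sits at bearing 90° from C; a 110° counterclockwise sweep puts U at bearing 200°, so U = C + 7.5·(cos 200°, sin 200°) = (-62.148, -10.065). Tangency of A1 to UR means the radius CU is perpendicular to UR, so UR runs along (−sin 200°, cos 200°); with |UR| = 31.1, R = (-51.511, -39.290). Then |VR| = |R − V| = 64.785.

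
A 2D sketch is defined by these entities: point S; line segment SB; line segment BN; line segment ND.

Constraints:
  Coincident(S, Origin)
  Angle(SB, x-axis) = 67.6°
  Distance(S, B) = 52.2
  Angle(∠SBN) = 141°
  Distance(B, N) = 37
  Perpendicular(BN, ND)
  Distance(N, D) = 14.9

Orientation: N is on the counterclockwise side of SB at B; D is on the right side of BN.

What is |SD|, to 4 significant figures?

91.09

S is at the origin; SB runs at 67.6° with length 52.2, so B = 52.2·(cos 67.6°, sin 67.6°) = (19.89, 48.26). ∠SBN = 141.0°, so BN runs at 67.6° + (180° − 141.0°) = 106.6° from the x-axis; with |BN| = 37.0, N = B + 37.0·(cos 106.6°, sin 106.6°) = (9.321, 83.72). BN ⟂ ND; with |ND| = 14.9 on the right of BN, D = N + 14.9·(0.9583, 0.2857) = (23.60, 87.98). Then |SD| = |D − S| = 91.09.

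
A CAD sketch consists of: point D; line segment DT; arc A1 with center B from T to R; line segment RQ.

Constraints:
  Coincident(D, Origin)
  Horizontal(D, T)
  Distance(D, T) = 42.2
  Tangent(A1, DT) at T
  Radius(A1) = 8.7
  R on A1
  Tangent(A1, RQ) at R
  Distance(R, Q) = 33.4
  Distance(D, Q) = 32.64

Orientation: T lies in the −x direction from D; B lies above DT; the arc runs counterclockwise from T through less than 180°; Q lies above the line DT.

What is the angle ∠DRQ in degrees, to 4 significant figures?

56.38°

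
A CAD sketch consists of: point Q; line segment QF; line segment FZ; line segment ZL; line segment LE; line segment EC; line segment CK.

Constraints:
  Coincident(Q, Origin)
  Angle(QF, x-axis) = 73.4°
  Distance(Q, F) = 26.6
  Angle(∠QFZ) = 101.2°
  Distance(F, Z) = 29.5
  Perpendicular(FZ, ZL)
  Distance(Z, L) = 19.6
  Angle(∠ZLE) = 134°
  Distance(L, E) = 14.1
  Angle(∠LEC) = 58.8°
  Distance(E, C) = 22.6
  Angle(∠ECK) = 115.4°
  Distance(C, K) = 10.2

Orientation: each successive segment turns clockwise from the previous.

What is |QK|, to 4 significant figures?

37.22

Q is at the origin; QF runs at 73.4° with length 26.6, so F = (7.599, 25.49). ∠QFZ = 101.2° gives FZ at -5.400° from the x-axis; with |FZ| = 29.5, Z = (36.97, 22.72). FZ is perpendicular to ZL, so ZL runs at -95.40°; with |ZL| = 19.6, L = (35.12, 3.202). ∠ZLE = 134.0° gives LE at -141.4° from the x-axis; with |LE| = 14.1, E = (24.10, -5.595). ∠LEC = 58.8° gives EC at 97.40° from the x-axis; with |EC| = 22.6, C = (21.19, 16.82). ∠ECK = 115.4° gives CK at 32.80° from the x-axis; with |CK| = 10.2, K = (29.77, 22.34). Then |QK| = |K − Q| = 37.22.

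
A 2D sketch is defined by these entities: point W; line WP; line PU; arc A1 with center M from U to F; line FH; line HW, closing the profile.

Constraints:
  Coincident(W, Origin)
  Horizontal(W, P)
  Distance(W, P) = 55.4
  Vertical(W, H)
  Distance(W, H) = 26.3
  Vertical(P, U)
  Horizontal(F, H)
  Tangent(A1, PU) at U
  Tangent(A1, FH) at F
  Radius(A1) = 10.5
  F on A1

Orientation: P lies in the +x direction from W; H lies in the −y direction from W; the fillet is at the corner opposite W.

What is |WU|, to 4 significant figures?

57.61

The virtual corner opposite W is at (55.40, -26.30). A1 meets PU tangentially, so MU is at right angles to PU and A1 meets FH tangentially, so MF is at right angles to FH, with radius 10.5, so the center M sits 10.5 in from both sides at M = (44.90, -15.80). That places the tangent points at U = (55.40, -15.80) on PU and F = (44.90, -26.30) on FH. Then |WU| = |U − W| = 57.61.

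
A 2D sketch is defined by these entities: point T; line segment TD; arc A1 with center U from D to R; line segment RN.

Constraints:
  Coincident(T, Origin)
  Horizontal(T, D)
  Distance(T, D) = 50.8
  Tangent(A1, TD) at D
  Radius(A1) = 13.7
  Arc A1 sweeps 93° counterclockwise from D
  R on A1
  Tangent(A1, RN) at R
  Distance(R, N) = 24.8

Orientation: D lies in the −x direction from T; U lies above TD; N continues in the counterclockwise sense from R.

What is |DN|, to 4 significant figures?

41.09

T is at the origin; TD is horizontal with |TD| = 50.8 and D on the −x side, so D = (-50.80, 0.000). A1 meets TD tangentially, so UD is at right angles to TD, so U = D + (0, 13.7) = (-50.80, 13.70). On A1, D sits at bearing -90° from U; a 93° counterclockwise sweep puts R at bearing 3°, so R = U + 13.7·(cos 3°, sin 3°) = (-37.12, 14.42). Since A1 is tangent to RN there, UR ⟂ RN, so RN runs along (−sin 3°, cos 3°); with |RN| = 24.8, N = (-38.42, 39.18). Then |DN| = |N − D| = 41.09.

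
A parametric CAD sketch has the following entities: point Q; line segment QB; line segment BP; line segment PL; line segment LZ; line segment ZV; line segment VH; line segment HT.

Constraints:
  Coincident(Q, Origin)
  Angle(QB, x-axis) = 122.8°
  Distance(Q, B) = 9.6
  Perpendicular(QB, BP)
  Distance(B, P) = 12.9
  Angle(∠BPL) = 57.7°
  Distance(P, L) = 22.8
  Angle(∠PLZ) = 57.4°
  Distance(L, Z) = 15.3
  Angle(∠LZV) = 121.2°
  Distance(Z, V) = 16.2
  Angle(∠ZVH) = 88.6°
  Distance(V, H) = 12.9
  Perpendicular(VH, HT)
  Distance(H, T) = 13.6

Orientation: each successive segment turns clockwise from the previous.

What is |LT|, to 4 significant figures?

10.23

Q is at the origin; QB runs at 122.8° with length 9.6, so B = (-5.200, 8.069). QB ⟂ BP, so BP runs at 32.80°; with |BP| = 12.9, P = (5.643, 15.06). ∠BPL = 57.7° gives PL at -89.50° from the x-axis; with |PL| = 22.8, L = (5.842, -7.742). ∠PLZ = 57.4° gives LZ at 147.9° from the x-axis; with |LZ| = 15.3, Z = (-7.119, 0.3887). ∠LZV = 121.2° gives ZV at 89.10° from the x-axis; with |ZV| = 16.2, V = (-6.865, 16.59). ∠ZVH = 88.6° gives VH at -2.300° from the x-axis; with |VH| = 12.9, H = (6.025, 16.07). VH is perpendicular to HT, so HT runs at -92.30°; with |HT| = 13.6, T = (5.479, 2.480). Then |LT| = |T − L| = 10.23.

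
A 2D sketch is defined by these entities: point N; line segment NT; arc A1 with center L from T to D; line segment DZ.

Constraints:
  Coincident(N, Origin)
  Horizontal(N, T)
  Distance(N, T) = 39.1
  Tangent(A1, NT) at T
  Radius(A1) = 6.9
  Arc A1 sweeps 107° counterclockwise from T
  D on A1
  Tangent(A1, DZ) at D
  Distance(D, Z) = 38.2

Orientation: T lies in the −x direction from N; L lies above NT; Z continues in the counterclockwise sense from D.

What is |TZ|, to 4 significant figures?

45.68

On A1, T sits at bearing -90° from L; a 107° counterclockwise sweep puts D at bearing 17°, so D = L + 6.9·(cos 17°, sin 17°) = (-32.50, 8.917). The tangent condition forces LD to be normal to DZ, so DZ runs along (−sin 17°, cos 17°); with |DZ| = 38.2, Z = (-43.67, 45.45). Then |TZ| = |Z − T| = 45.68.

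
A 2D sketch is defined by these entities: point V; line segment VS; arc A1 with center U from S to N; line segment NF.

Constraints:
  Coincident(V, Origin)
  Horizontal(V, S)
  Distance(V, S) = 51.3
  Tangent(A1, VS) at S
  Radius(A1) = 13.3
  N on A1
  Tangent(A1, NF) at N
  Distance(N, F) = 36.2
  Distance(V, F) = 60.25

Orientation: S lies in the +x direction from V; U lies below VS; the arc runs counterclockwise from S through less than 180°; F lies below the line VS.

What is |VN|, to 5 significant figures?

40.009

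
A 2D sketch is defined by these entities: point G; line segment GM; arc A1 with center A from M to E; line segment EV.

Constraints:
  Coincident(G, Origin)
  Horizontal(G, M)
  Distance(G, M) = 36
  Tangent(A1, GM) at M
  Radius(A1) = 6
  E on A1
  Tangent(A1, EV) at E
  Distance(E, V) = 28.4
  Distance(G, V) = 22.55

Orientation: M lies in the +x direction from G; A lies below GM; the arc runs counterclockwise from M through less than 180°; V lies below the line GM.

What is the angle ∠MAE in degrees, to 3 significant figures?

40.6°

G is at the origin; GM is horizontal with |GM| = 36.0 and M on the +x side, so M = (36.0, 0.00). The tangent condition forces AM to be normal to GM, so A = M + (0, -6) = (36.0, -6.00). Since AE ⟂ EV (tangency), |AV| = √(6.0² + 28.4²) = 29.0 regardless of where E sits on A1. So V lies on both circle(G, 22.55) and circle(A, 29.0); the below-GM intersection is V = (10.5, -19.9). E is the foot of the tangent from V: E = (32.1, -1.45).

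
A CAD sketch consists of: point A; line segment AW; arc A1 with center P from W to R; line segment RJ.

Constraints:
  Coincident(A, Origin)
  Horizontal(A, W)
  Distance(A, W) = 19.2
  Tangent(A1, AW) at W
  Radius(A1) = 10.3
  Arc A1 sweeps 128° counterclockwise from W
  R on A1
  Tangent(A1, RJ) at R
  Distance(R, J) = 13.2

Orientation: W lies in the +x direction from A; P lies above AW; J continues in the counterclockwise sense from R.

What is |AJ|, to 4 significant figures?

33.16

On A1, W sits at bearing -90° from P; a 128° counterclockwise sweep puts R at bearing 38°, so R = P + 10.3·(cos 38°, sin 38°) = (27.32, 16.64). Tangency of A1 to RJ means the radius PR is perpendicular to RJ, so RJ runs along (−sin 38°, cos 38°); with |RJ| = 13.2, J = (19.19, 27.04). Then |AJ| = |J − A| = 33.16.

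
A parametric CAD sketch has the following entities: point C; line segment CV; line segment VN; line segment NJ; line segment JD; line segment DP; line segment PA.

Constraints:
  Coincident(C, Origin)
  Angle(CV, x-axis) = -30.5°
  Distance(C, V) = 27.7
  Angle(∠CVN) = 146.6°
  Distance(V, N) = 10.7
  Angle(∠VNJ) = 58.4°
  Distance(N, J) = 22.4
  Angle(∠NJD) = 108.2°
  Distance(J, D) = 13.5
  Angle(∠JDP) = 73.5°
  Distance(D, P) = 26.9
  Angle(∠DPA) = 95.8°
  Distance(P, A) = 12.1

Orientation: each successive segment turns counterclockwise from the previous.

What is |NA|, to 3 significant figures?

2.46

C is at the origin; CV runs at -30.5° with length 27.7, so V = (23.9, -14.1). ∠CVN = 146.6° gives VN at 2.90° from the x-axis; with |VN| = 10.7, N = (34.6, -13.5). ∠VNJ = 58.4° gives NJ at 124° from the x-axis; with |NJ| = 22.4, J = (21.9, 4.94). ∠NJD = 108.2° gives JD at -164° from the x-axis; with |JD| = 13.5, D = (8.91, 1.15). ∠JDP = 73.5° gives DP at -57.2° from the x-axis; with |DP| = 26.9, P = (23.5, -21.5). ∠DPA = 95.8° gives PA at 27.0° from the x-axis; with |PA| = 12.1, A = (34.3, -16.0). Then |NA| = |A − N| = 2.46.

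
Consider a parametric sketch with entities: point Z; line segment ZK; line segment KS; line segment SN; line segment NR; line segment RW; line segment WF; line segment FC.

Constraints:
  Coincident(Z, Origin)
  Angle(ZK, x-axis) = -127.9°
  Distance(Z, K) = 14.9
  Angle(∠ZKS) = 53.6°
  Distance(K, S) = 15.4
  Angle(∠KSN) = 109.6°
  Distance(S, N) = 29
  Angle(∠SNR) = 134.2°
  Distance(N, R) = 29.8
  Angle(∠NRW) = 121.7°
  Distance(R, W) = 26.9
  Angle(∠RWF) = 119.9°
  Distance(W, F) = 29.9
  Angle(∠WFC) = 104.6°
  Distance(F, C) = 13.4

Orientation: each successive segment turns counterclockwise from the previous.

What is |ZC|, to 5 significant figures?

33.866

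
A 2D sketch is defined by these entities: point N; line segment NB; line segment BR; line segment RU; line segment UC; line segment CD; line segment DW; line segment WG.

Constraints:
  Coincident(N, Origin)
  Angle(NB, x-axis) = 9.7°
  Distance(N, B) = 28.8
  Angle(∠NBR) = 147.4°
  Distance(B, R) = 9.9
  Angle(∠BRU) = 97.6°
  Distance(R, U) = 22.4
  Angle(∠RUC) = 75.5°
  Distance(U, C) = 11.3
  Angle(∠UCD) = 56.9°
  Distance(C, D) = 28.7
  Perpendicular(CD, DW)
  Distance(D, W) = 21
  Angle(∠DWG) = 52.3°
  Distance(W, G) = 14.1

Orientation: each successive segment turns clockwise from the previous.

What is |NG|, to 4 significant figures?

46.67

N is at the origin; NB runs at 9.7° with length 28.8, so B = (28.39, 4.852). ∠NBR = 147.4° gives BR at -22.90° from the x-axis; with |BR| = 9.9, R = (37.51, 1.000). ∠BRU = 97.6° gives RU at -105.3° from the x-axis; with |RU| = 22.4, U = (31.60, -20.61). ∠RUC = 75.5° gives UC at 150.2° from the x-axis; with |UC| = 11.3, C = (21.79, -14.99). ∠UCD = 56.9° gives CD at 27.10° from the x-axis; with |CD| = 28.7, D = (47.34, -1.916). CD ⟂ DW, so DW runs at -62.90°; with |DW| = 21.0, W = (56.91, -20.61). ∠DWG = 52.3° gives WG at 169.4° from the x-axis; with |WG| = 14.1, G = (43.05, -18.02). Then |NG| = |G − N| = 46.67.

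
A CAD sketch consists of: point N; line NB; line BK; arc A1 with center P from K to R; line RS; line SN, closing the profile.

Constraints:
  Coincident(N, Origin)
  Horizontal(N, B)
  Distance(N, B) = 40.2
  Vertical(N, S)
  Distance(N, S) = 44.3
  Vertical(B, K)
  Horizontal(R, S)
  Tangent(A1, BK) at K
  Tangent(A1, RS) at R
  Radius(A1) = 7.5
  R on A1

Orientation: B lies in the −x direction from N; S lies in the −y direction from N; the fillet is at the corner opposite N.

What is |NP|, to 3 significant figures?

49.2

N is at the origin; NB is horizontal with |NB| = 40.2 and B on the −x side, so B = (-40.2, 0.00). N and S share the same x with |NS| = 44.3 and S on the −y side, so S = (0.00, -44.3). The virtual corner opposite N is at (-40.2, -44.3). A1 meets BK tangentially, so PK is at right angles to BK and since A1 is tangent to RS there, PR ⟂ RS, with radius 7.5, so the center P sits 7.5 in from both sides at P = (-32.7, -36.8). Then |NP| = |P − N| = 49.2.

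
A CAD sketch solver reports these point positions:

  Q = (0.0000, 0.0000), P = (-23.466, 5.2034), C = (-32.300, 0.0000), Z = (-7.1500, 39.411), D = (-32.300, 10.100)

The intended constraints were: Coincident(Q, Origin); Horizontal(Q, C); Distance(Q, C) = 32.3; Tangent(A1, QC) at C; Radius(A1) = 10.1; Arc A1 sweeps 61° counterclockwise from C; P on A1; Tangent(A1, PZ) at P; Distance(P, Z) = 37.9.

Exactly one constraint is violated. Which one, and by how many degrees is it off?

Tangent(A1, PZ) at P — off by 3.50°.

Q = (0.00, 0.00) ✓; Q.y = 0.00, C.y = 0.00 ✓; |QC| = 32.30 ✓; ∠(DC, CQ) = 90.00° ✓; |DC| = 10.10 ✓; bearing(D→P) − bearing(D→C) = 61.00° ✓; |DP| = 10.10 ✓; ∠(DP, PZ) = 86.50° ✗; |PZ| = 37.90 ✓.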